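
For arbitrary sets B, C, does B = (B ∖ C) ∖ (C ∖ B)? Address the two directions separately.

(⟹) This inclusion fails. Take B = {1}, C = {1}; then 1 ∈ B but 1 ∉ (B ∖ C) ∖ (C ∖ B).

(⟸) Let x ∈ (B ∖ C) ∖ (C ∖ B). Then x ∈ B and x ∉ C, from which x ∈ B.

(⊆) fails; (⊇) holds.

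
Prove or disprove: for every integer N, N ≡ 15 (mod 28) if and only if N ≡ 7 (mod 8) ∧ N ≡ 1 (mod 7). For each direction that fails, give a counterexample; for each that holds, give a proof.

(⟹) This fails: N = 43 gives 43 ≡ 15 (mod 28) but 43 ≡ 3 (mod 8), so the conjunction on the right does not hold.

(⟸) Conversely, if N ≡ 7 (mod 8) and N ≡ 1 (mod 7), then by the Chinese remainder theorem N ≡ 15 (mod 56). Since 15 ≡ 15 (mod 28) and 28 ∣ 56, we get N ≡ 15 (mod 28).

(⇒) fails; (⇐) holds.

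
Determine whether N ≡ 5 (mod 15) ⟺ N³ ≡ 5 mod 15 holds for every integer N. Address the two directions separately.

(⟹) Suppose N ≡ 5 (mod 15). Write N = 15j + 5. Then (15j + 5)³ = 3375j³ + 3375j² + 1125j + 125 = 15(225j³ + 225j² + 75j + 8) + 5, so N³ ≡ 5 (mod 15).

(⟸) Conversely, suppose N³ ≡ 5 (mod 15). The only residue r in {0, …, 14} with r³ ≡ 5 (mod 15) is r = 5, so N ≡ 5 (mod 15).

Equivalent; both directions hold.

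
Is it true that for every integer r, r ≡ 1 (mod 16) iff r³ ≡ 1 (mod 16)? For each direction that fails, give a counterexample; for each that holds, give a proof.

Both directions hold; the statement is true.

Converse. Suppose r³ ≡ 1 (mod 16). The only residue r in {0, …, 15} with r³ ≡ 1 (mod 16) is r = 1, so r ≡ 1 (mod 16).

Forward direction. Suppose r ≡ 1 (mod 16). Write r = 16j + 1. Then (16j + 1)³ = 4096j³ + 768j² + 48j + 1 = 16(256j³ + 48j² + 3j) + 1, so r³ ≡ 1 (mod 16).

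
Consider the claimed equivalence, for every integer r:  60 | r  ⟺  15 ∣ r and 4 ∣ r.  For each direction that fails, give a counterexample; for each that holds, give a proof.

Equivalent; both directions hold.

[⇒] If 60 ∣ r, write r = 60q. Since 60 = 4·15, r = 15·(4q), so 15 ∣ r; and since 60 = 15·4, r = 4·(15q), so 4 ∣ r.

[⇐] Suppose 15 ∣ r and 4 ∣ r. Any common multiple of 15 and 4 is a multiple of their lcm; here gcd(15, 4) = 1, so lcm(15, 4) = 15·4 = 60, so 60 ∣ r.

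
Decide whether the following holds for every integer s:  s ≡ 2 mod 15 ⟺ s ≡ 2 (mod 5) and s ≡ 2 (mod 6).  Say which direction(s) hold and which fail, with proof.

Only the reverse direction holds.

Forward direction. This fails: s = 17 gives 17 ≡ 2 (mod 15) but 17 ≡ 5 (mod 6), so the conjunction on the right does not hold.

Converse. If s ≡ 2 (mod 5) and s ≡ 2 (mod 6), then by the Chinese remainder theorem s ≡ 2 (mod 30). Since 2 ≡ 2 (mod 15) and 15 ∣ 30, we get s ≡ 2 (mod 15).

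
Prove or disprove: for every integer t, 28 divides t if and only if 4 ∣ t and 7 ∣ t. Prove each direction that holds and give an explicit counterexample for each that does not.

Both implications hold.

(⟹) If 28 ∣ t, write t = 28q. Since 28 = 7·4, t = 4·(7q), so 4 ∣ t; and since 28 = 4·7, t = 7·(4q), so 7 ∣ t.

(⟸) Suppose 4 ∣ t and 7 ∣ t. Any common multiple of 4 and 7 is a multiple of their lcm; here gcd(4, 7) = 1, so lcm(4, 7) = 4·7 = 28, so 28 ∣ t.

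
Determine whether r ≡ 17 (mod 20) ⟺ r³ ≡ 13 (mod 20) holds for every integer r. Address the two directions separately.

Both directions hold.

(⟹) Suppose r ≡ 17 (mod 20). Write r = 20j + 17. Then (20j + 17)³ = 8000j³ + 20400j² + 17340j + 4913 = 20(400j³ + 1020j² + 867j + 245) + 13, so r³ ≡ 13 (mod 20).

(⟸) Conversely, suppose r³ ≡ 13 (mod 20). The only residue r in {0, …, 19} with r³ ≡ 13 (mod 20) is r = 17, so r ≡ 17 (mod 20).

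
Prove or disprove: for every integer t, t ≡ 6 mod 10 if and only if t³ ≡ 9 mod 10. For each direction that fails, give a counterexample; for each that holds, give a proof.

(⇒) This fails: take t = 6. Then 6 ≡ 6 (mod 10), but 6³ = 216 ≡ 6 (mod 10), not 9.

(⇐) This fails: take t = 9. Then 9³ = 729 ≡ 9 (mod 10), yet 9 ≡ 9 (mod 10), not 6.

Both directions fail.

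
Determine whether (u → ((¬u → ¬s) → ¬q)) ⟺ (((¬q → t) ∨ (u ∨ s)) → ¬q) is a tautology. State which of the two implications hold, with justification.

The forward direction fails; the converse holds.

(⟹) This fails. Under s = F, t = F, u = F, q = T, the left side is true but the right side is false.

(⟸) Assume the antecedent. If q is true, the antecedent cannot hold. If q is false, u → ((¬u → ¬s) → ¬q) reduces to true regardless of the other variables. Either way u → ((¬u → ¬s) → ¬q) holds.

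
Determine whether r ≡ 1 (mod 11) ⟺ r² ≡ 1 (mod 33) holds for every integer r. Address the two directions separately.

[⇒] This fails: take r = 12. Then 12 ≡ 1 (mod 11), but 12² = 144 ≡ 12 (mod 33), not 1.

[⇐] This fails: take r = 10. Then 10² = 100 ≡ 1 (mod 33), yet 10 ≡ 10 (mod 11), not 1.

(⇒) fails and (⇐) fails.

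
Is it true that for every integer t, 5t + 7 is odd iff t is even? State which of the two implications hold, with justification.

Both directions hold; the statement is true.

(⟸) Suppose t is even; write t = 2j. Then 5t + 7 = 5·(2j) + 7 = 2·5j + 7, which is odd.

(⟹) Suppose 5t + 7 is odd. Since 5 is odd, 5t and t have the same parity, so 5t + 7 ≡ t + 7 (mod 2). As 7 is odd, 5t + 7 is odd exactly when t is even. Thus t is even.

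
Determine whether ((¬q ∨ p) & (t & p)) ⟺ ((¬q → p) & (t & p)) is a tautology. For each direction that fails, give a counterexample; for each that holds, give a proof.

Equivalent; both directions hold.

(⇒) Assume the antecedent. If t is true, the antecedent forces (t = T, q = F, p = T) or (t = T, q = T, p = T), and (¬q → p) & (t & p) holds there. If t is false, the antecedent cannot hold. Either way (¬q → p) & (t & p) holds.

(⇐) Assume the antecedent. If t is true, the antecedent forces (t = T, q = F, p = T) or (t = T, q = T, p = T), and (¬q ∨ p) & (t & p) holds there. If t is false, the antecedent cannot hold. Either way (¬q ∨ p) & (t & p) holds.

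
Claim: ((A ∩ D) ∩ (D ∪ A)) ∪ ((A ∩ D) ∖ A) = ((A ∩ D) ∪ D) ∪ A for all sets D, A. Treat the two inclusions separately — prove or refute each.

The sets are not equal: only the forward inclusion holds.

(⊆) Let x ∈ ((A ∩ D) ∩ (D ∪ A)) ∪ ((A ∩ D) ∖ A). Then x ∈ D ∩ A, from which x ∈ ((A ∩ D) ∪ D) ∪ A.

(⊇) This inclusion fails. Take D = {1}, A = ∅; then 1 ∈ ((A ∩ D) ∪ D) ∪ A but 1 ∉ ((A ∩ D) ∩ (D ∪ A)) ∪ ((A ∩ D) ∖ A).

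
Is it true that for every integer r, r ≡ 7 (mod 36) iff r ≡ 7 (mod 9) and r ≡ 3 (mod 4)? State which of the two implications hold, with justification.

Both implications hold.

(→) Suppose r ≡ 7 (mod 36); write r = 36j + 7. Since 9 ∣ 36, reducing mod 9 gives r ≡ 7 (mod 9); since 4 ∣ 36, reducing mod 4 gives r ≡ 7 ≡ 3 (mod 4).

(←) Conversely, if r ≡ 7 (mod 9) and r ≡ 3 (mod 4), then by the Chinese remainder theorem r ≡ 7 (mod 36). This is exactly r ≡ 7 (mod 36).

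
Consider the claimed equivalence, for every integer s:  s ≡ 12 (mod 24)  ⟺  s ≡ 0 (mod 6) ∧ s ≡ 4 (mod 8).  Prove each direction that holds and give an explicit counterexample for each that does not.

(←) If s ≡ 0 (mod 6) and s ≡ 4 (mod 8), then by the Chinese remainder theorem s ≡ 12 (mod 24). This is exactly s ≡ 12 (mod 24).

(→) Suppose s ≡ 12 (mod 24); write s = 24j + 12. Since 6 ∣ 24, reducing mod 6 gives s ≡ 12 ≡ 0 (mod 6); since 8 ∣ 24, reducing mod 8 gives s ≡ 12 ≡ 4 (mod 8).

The biconditional holds.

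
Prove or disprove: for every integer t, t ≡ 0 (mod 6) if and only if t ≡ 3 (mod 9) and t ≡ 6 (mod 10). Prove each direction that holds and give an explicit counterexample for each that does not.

(⇒) This fails: t = 0 gives 0 ≡ 0 (mod 6) but 0 ≡ 0 (mod 9), so the conjunction on the right does not hold.

(⇐) Conversely, if t ≡ 3 (mod 9) and t ≡ 6 (mod 10), then by the Chinese remainder theorem t ≡ 66 (mod 90). Since 66 ≡ 0 (mod 6) and 6 ∣ 90, we get t ≡ 0 (mod 6).

Only the converse holds.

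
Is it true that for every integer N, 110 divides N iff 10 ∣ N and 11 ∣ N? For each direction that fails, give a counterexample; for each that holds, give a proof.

(→) If 110 ∣ N, write N = 110q. Since 110 = 11·10, N = 10·(11q), so 10 ∣ N; and since 110 = 10·11, N = 11·(10q), so 11 ∣ N.

(←) Suppose 10 ∣ N and 11 ∣ N. Any common multiple of 10 and 11 is a multiple of their lcm; here gcd(10, 11) = 1, so lcm(10, 11) = 10·11 = 110, so 110 ∣ N.

The biconditional holds.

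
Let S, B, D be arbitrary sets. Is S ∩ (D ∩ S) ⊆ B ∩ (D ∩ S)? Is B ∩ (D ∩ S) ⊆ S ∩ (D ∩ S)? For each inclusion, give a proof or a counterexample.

(⟹) This inclusion fails. Take S = {1}, B = ∅, D = {1}; then 1 ∈ S ∩ (D ∩ S) but 1 ∉ B ∩ (D ∩ S).

(⟸) Let x ∈ B ∩ (D ∩ S). Then x ∈ S ∩ B ∩ D, from which x ∈ S ∩ (D ∩ S).

The sets are not equal: only the reverse inclusion holds.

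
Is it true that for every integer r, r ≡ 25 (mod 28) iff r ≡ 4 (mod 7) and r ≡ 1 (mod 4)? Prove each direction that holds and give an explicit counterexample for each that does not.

Both directions hold; the statement is true.

(⟹) Suppose r ≡ 25 (mod 28); write r = 28j + 25. Since 7 ∣ 28, reducing mod 7 gives r ≡ 25 ≡ 4 (mod 7); since 4 ∣ 28, reducing mod 4 gives r ≡ 25 ≡ 1 (mod 4).

(⟸) Conversely, if r ≡ 4 (mod 7) and r ≡ 1 (mod 4), then by the Chinese remainder theorem r ≡ 25 (mod 28). This is exactly r ≡ 25 (mod 28).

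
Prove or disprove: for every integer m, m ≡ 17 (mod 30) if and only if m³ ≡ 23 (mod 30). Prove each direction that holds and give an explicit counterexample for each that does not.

(→) Suppose m ≡ 17 (mod 30). Write m = 30j + 17. Then (30j + 17)³ = 27000j³ + 45900j² + 26010j + 4913 = 30(900j³ + 1530j² + 867j + 163) + 23, so m³ ≡ 23 (mod 30).

(←) Conversely, suppose m³ ≡ 23 (mod 30). The only residue r in {0, …, 29} with r³ ≡ 23 (mod 30) is r = 17, so m ≡ 17 (mod 30).

Both implications hold.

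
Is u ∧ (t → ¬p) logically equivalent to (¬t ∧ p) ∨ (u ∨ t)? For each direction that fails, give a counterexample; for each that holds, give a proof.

Forward direction. Assume the antecedent. If t is true, (¬t ∧ p) ∨ (u ∨ t) reduces to true regardless of the other variables. If t is false, the antecedent forces (t = F, u = T, p = F) or (t = F, u = T, p = T), and (¬t ∧ p) ∨ (u ∨ t) holds there. Either way (¬t ∧ p) ∨ (u ∨ t) holds.

Converse. This fails. Under t = T, u = F, p = F, the left side is false but the right side is true.

The forward direction holds; the converse fails.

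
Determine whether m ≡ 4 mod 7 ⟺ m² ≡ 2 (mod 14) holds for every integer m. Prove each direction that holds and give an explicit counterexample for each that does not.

[⇒] This fails: take m = 11. Then 11 ≡ 4 (mod 7), but 11² = 121 ≡ 9 (mod 14), not 2.

[⇐] This fails: take m = 10. Then 10² = 100 ≡ 2 (mod 14), yet 10 ≡ 3 (mod 7), not 4.

Neither direction holds.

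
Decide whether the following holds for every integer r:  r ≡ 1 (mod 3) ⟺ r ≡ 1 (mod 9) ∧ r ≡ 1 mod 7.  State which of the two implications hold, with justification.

Only the converse holds.

(→) This fails: r = 4 gives 4 ≡ 1 (mod 3) but 4 ≡ 4 (mod 9), so the conjunction on the right does not hold.

(←) Conversely, if r ≡ 1 (mod 9) and r ≡ 1 (mod 7), then by the Chinese remainder theorem r ≡ 1 (mod 63). Since 1 ≡ 1 (mod 3) and 3 ∣ 63, we get r ≡ 1 (mod 3).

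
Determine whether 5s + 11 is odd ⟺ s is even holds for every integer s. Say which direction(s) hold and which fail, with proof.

[⇒] Suppose 5s + 11 is odd. Since 5 is odd, 5s and s have the same parity, so 5s + 11 ≡ s + 11 (mod 2). As 11 is odd, 5s + 11 is odd exactly when s is even. Thus s is even.

[⇐] Conversely, suppose s is even; write s = 2j. Then 5s + 11 = 5·(2j) + 11 = 2·5j + 11, which is odd.

Both directions hold.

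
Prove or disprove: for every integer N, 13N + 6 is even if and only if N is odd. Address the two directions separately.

(⇒) This fails: N = 4 gives 13N + 6 = 58, which is even, but 4 is even, not odd.

(⇐) This also fails: N = 3 is odd, but 13N + 6 = 45 is odd, not even.

Both directions fail.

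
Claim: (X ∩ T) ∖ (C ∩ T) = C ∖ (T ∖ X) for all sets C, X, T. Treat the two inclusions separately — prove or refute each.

(⟹) This inclusion fails. Take C = ∅, X = {1}, T = {1}; then 1 ∈ (X ∩ T) ∖ (C ∩ T) but 1 ∉ C ∖ (T ∖ X).

(⟸) This inclusion fails. Take C = {1}, X = ∅, T = ∅; then 1 ∈ C ∖ (T ∖ X) but 1 ∉ (X ∩ T) ∖ (C ∩ T).

Both inclusions fail.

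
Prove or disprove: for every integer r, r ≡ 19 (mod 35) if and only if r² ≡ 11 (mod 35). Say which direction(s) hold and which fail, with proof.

The forward direction holds; the converse fails.

(⇒) Suppose r ≡ 19 (mod 35). Write r = 35j + 19. Then (35j + 19)² = 1225j² + 1330j + 361 = 35(35j² + 38j + 10) + 11, so r² ≡ 11 (mod 35).

(⇐) This fails: take r = 9. Then 9² = 81 ≡ 11 (mod 35), yet 9 ≡ 9 (mod 35), not 19.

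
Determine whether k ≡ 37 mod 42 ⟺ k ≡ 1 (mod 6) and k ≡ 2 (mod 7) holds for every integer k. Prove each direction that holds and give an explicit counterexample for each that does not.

The biconditional holds.

Converse. If k ≡ 1 (mod 6) and k ≡ 2 (mod 7), then by the Chinese remainder theorem k ≡ 37 (mod 42). This is exactly k ≡ 37 (mod 42).

Forward direction. Suppose k ≡ 37 (mod 42); write k = 42j + 37. Since 6 ∣ 42, reducing mod 6 gives k ≡ 37 ≡ 1 (mod 6); since 7 ∣ 42, reducing mod 7 gives k ≡ 37 ≡ 2 (mod 7).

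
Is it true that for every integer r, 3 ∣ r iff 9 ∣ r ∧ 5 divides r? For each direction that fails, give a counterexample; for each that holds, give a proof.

Forward direction. This fails: take r = 3. Certainly 3 ∣ 3, but 9 ∤ 3.

Converse. Suppose 9 ∣ r and 5 ∣ r. Any common multiple of 9 and 5 is a multiple of their lcm; here gcd(9, 5) = 1, so lcm(9, 5) = 9·5 = 45, so 45 ∣ r. Since 3 ∣ 45, it follows that 3 ∣ r.

Only the converse holds.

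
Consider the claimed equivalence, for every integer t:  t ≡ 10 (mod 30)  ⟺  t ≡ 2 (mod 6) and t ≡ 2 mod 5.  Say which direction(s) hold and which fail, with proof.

Both directions fail.

Forward direction. This fails: t = 10 gives 10 ≡ 10 (mod 30) but 10 ≡ 4 (mod 6), so the conjunction on the right does not hold.

Converse. This fails: t = 2 satisfies both congruences on the right (2 ≡ 2 mod 6 and 2 ≡ 2 mod 5) yet 2 ≡ 2 (mod 30), not 10.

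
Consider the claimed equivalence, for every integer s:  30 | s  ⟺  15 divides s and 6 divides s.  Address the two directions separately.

Both implications hold.

(→) If 30 ∣ s, write s = 30q. Since 30 = 2·15, s = 15·(2q), so 15 ∣ s; and since 30 = 5·6, s = 6·(5q), so 6 ∣ s.

(←) Suppose 15 ∣ s and 6 ∣ s. Any common multiple of 15 and 6 is a multiple of their lcm; here lcm(15, 6) = 15·6/gcd(15, 6) = 90/3 = 30, so 30 ∣ s.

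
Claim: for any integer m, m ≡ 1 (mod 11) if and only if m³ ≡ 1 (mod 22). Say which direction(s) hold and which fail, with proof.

(⇒) This fails: take m = 12. Then 12 ≡ 1 (mod 11), but 12³ = 1728 ≡ 12 (mod 22), not 1.

(⇐) Conversely, the residues r modulo 22 with r³ ≡ 1 (mod 22) are exactly {1}, and each is ≡ 1 (mod 11).

The forward direction fails; the converse holds.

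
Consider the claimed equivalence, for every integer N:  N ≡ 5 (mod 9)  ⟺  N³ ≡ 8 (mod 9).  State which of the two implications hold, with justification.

Forward direction. Suppose N ≡ 5 (mod 9). Write N = 9j + 5. Then (9j + 5)³ = 729j³ + 1215j² + 675j + 125 = 9(81j³ + 135j² + 75j + 13) + 8, so N³ ≡ 8 (mod 9).

Converse. This fails: take N = 2. Then 2³ = 8 ≡ 8 (mod 9), yet 2 ≡ 2 (mod 9), not 5.

The forward direction holds; the converse fails.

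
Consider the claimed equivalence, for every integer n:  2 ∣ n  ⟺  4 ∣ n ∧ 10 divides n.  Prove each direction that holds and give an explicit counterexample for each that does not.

Converse. Suppose 4 ∣ n and 10 ∣ n. Any common multiple of 4 and 10 is a multiple of their lcm; here lcm(4, 10) = 4·10/gcd(4, 10) = 40/2 = 20, so 20 ∣ n. Since 2 ∣ 20, it follows that 2 ∣ n.

Forward direction. This fails: take n = 2. Certainly 2 ∣ 2, but 4 ∤ 2.

The forward direction fails; the converse holds.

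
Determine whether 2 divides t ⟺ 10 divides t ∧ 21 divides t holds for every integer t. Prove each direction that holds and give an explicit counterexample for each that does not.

Not equivalent: only (⇐) holds.

(→) This fails: take t = 2. Certainly 2 ∣ 2, but 10 ∤ 2.

(←) Suppose 10 ∣ t and 21 ∣ t. Any common multiple of 10 and 21 is a multiple of their lcm; here gcd(10, 21) = 1, so lcm(10, 21) = 10·21 = 210, so 210 ∣ t. Since 2 ∣ 210, it follows that 2 ∣ t.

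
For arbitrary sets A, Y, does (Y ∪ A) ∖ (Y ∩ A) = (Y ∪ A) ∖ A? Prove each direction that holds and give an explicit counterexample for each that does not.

(⟸) Let x ∈ (Y ∪ A) ∖ A. Then x ∈ Y and x ∉ A, from which x ∈ (Y ∪ A) ∖ (Y ∩ A).

(⟹) This inclusion fails. Take A = {1}, Y = ∅; then 1 ∈ (Y ∪ A) ∖ (Y ∩ A) but 1 ∉ (Y ∪ A) ∖ A.

Only the reverse inclusion holds.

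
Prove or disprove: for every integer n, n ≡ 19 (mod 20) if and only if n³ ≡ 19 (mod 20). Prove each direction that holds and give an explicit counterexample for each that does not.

Both directions hold; the statement is true.

[⇒] Suppose n ≡ 19 (mod 20). Write n = 20j + 19. Then (20j + 19)³ = 8000j³ + 22800j² + 21660j + 6859 = 20(400j³ + 1140j² + 1083j + 342) + 19, so n³ ≡ 19 (mod 20).

[⇐] Conversely, suppose n³ ≡ 19 (mod 20). The only residue r in {0, …, 19} with r³ ≡ 19 (mod 20) is r = 19, so n ≡ 19 (mod 20).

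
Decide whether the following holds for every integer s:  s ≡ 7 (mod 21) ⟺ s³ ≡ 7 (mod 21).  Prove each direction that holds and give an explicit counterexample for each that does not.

(⇐) Suppose s³ ≡ 7 (mod 21). The only residue r in {0, …, 20} with r³ ≡ 7 (mod 21) is r = 7, so s ≡ 7 (mod 21).

(⇒) Suppose s ≡ 7 (mod 21). Write s = 21j + 7. Then (21j + 7)³ = 9261j³ + 9261j² + 3087j + 343 = 21(441j³ + 441j² + 147j + 16) + 7, so s³ ≡ 7 (mod 21).

Both directions hold; the statement is true.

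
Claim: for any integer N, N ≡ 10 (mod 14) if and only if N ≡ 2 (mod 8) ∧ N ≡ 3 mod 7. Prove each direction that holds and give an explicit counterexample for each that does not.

The forward direction fails; the converse holds.

Converse. If N ≡ 2 (mod 8) and N ≡ 3 (mod 7), then by the Chinese remainder theorem N ≡ 10 (mod 56). Since 10 ≡ 10 (mod 14) and 14 ∣ 56, we get N ≡ 10 (mod 14).

Forward direction. This fails: N = 24 gives 24 ≡ 10 (mod 14) but 24 ≡ 0 (mod 8), so the conjunction on the right does not hold.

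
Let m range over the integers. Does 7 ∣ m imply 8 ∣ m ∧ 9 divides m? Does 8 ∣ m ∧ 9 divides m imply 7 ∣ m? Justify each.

(→) This fails: take m = 7. Certainly 7 ∣ 7, but 8 ∤ 7.

(←) This fails: take m = 72. Both 8 ∣ 72 and 9 ∣ 72, yet 72 is not a multiple of 7 (since 72 = 10·7 + 2), so 7 ∤ 72.

(⇒) fails and (⇐) fails.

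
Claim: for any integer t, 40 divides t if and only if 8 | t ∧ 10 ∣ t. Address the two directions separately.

(⇒) If 40 ∣ t, write t = 40q. Since 40 = 5·8, t = 8·(5q), so 8 ∣ t; and since 40 = 4·10, t = 10·(4q), so 10 ∣ t.

(⇐) Suppose 8 ∣ t and 10 ∣ t. Any common multiple of 8 and 10 is a multiple of their lcm; here lcm(8, 10) = 8·10/gcd(8, 10) = 80/2 = 40, so 40 ∣ t.

Equivalent; both directions hold.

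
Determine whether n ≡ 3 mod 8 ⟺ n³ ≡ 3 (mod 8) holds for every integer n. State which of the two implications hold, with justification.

Both implications hold.

(⟹) Suppose n ≡ 3 mod 8. Write n = 8j + 3. Then (8j + 3)³ = 512j³ + 576j² + 216j + 27 = 8(64j³ + 72j² + 27j + 3) + 3, so n³ ≡ 3 (mod 8).

(⟸) For the converse, argue contrapositively. If n ≢ 3 (mod 8), then n is congruent to one of 0, 1, 2, 4, 5, 6, 7 modulo 8, and these give n³ ≡ 0, 1, 0, 0, 5, 0, 7 respectively — never 3.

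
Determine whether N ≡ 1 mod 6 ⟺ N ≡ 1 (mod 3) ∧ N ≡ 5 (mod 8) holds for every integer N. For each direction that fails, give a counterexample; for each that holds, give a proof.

The forward direction fails; the converse holds.

(⇐) If N ≡ 1 (mod 3) and N ≡ 5 (mod 8), then by the Chinese remainder theorem N ≡ 13 (mod 24). Since 13 ≡ 1 (mod 6) and 6 ∣ 24, we get N ≡ 1 (mod 6).

(⇒) This fails: N = 1 gives 1 ≡ 1 (mod 6) but 1 ≡ 1 (mod 8), so the conjunction on the right does not hold.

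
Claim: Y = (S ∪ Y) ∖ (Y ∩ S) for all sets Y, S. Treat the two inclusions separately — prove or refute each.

(⊆) fails and (⊇) fails.

(⟹) This inclusion fails. Take Y = {1}, S = {1}; then 1 ∈ Y but 1 ∉ (S ∪ Y) ∖ (Y ∩ S).

(⟸) This inclusion fails. Take Y = ∅, S = {1}; then 1 ∈ (S ∪ Y) ∖ (Y ∩ S) but 1 ∉ Y.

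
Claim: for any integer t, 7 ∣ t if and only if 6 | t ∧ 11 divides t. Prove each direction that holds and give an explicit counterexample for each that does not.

Neither implication holds.

Forward direction. This fails: take t = 7. Certainly 7 ∣ 7, but 6 ∤ 7.

Converse. This fails: take t = 66. Both 6 ∣ 66 and 11 ∣ 66, yet 66 is not a multiple of 7 (since 66 = 9·7 + 3), so 7 ∤ 66.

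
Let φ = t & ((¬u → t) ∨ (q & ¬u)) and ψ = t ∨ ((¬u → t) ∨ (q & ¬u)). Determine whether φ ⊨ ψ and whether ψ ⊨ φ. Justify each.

(→) Assume the antecedent. If q is true, t ∨ ((¬u → t) ∨ (q & ¬u)) reduces to true regardless of the other variables. If q is false, the antecedent forces (q = F, t = T, u = F) or (q = F, t = T, u = T), and t ∨ ((¬u → t) ∨ (q & ¬u)) holds there. Either way t ∨ ((¬u → t) ∨ (q & ¬u)) holds.

(←) This fails. Under q = T, t = F, u = F, the left side is false but the right side is true.

Only the forward implication holds.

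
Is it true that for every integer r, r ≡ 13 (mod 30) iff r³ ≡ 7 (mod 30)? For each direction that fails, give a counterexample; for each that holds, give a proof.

Both directions hold.

[⇒] Suppose r ≡ 13 (mod 30). Write r = 30j + 13. Then (30j + 13)³ = 27000j³ + 35100j² + 15210j + 2197 = 30(900j³ + 1170j² + 507j + 73) + 7, so r³ ≡ 7 (mod 30).

[⇐] Conversely, suppose r³ ≡ 7 (mod 30). The only residue r in {0, …, 29} with r³ ≡ 7 (mod 30) is r = 13, so r ≡ 13 (mod 30).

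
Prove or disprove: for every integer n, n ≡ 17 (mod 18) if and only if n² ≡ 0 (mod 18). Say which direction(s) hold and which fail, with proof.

(→) This fails: take n = 17. Then 17 ≡ 17 (mod 18), but 17² = 289 ≡ 1 (mod 18), not 0.

(←) This fails: take n = 0. Then 0² = 0 ≡ 0 (mod 18), yet 0 ≡ 0 (mod 18), not 17.

Neither implication holds.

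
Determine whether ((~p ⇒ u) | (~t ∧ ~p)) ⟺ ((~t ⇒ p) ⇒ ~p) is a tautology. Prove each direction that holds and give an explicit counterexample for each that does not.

(⇒) fails and (⇐) fails.

[⇒] This fails. Under p = T, u = F, t = F, the left side is true but the right side is false.

[⇐] This fails. Under p = F, u = F, t = T, the left side is false but the right side is true.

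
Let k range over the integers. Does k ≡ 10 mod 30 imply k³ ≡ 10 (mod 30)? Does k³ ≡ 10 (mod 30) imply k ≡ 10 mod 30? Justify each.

(←) Suppose k³ ≡ 10 (mod 30). The only residue r in {0, …, 29} with r³ ≡ 10 (mod 30) is r = 10, so k ≡ 10 (mod 30).

(→) Suppose k ≡ 10 mod 30. Write k = 30j + 10. Then (30j + 10)³ = 27000j³ + 27000j² + 9000j + 1000 = 30(900j³ + 900j² + 300j + 33) + 10, so k³ ≡ 10 (mod 30).

The biconditional holds.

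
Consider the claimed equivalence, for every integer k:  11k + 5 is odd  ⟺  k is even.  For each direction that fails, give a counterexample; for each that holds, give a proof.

Equivalent; both directions hold.

(⇐) Suppose k is even; write k = 2j. Then 11k + 5 = 11·(2j) + 5 = 2·11j + 5, which is odd.

(⇒) Suppose 11k + 5 is odd. Since 11 is odd, 11k and k have the same parity, so 11k + 5 ≡ k + 5 (mod 2). As 5 is odd, 11k + 5 is odd exactly when k is even. Thus k is even.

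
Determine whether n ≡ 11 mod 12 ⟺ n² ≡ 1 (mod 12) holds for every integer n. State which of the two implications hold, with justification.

(⇒) holds; (⇐) fails.

Converse. This fails: take n = 1. Then 1² = 1 ≡ 1 (mod 12), yet 1 ≡ 1 (mod 12), not 11.

Forward direction. Suppose n ≡ 11 mod 12. Write n = 12j + 11. Then (12j + 11)² = 144j² + 264j + 121 = 12(12j² + 22j + 10) + 1, so n² ≡ 1 (mod 12).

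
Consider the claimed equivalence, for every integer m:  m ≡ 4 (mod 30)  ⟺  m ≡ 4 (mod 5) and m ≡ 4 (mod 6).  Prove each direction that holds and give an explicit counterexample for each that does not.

(→) Suppose m ≡ 4 (mod 30); write m = 30j + 4. Since 5 ∣ 30, reducing mod 5 gives m ≡ 4 (mod 5); since 6 ∣ 30, reducing mod 6 gives m ≡ 4 (mod 6).

(←) Conversely, if m ≡ 4 (mod 5) and m ≡ 4 (mod 6), then by the Chinese remainder theorem m ≡ 4 (mod 30). This is exactly m ≡ 4 (mod 30).

Both implications hold.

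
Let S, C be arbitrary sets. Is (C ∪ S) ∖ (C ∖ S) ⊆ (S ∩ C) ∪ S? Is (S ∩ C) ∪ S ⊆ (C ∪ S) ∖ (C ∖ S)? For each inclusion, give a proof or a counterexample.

The two sets are equal.

Forward inclusion. Let x ∈ (C ∪ S) ∖ (C ∖ S). Then either x ∈ S and x ∉ C; or x ∈ S ∩ C. In each case x ∈ (S ∩ C) ∪ S, so (C ∪ S) ∖ (C ∖ S) ⊆ (S ∩ C) ∪ S.

Reverse inclusion. Let x ∈ (S ∩ C) ∪ S. Then either x ∈ S and x ∉ C; or x ∈ S ∩ C. In each case x ∈ (C ∪ S) ∖ (C ∖ S), so (S ∩ C) ∪ S ⊆ (C ∪ S) ∖ (C ∖ S).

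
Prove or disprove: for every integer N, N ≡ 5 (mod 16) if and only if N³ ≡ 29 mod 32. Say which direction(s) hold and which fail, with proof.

Only the converse holds.

(→) This fails: take N = 21. Then 21 ≡ 5 (mod 16), but 21³ = 9261 ≡ 13 (mod 32), not 29.

(←) Conversely, the residues r modulo 32 with r³ ≡ 29 (mod 32) are exactly {5}, and each is ≡ 5 (mod 16).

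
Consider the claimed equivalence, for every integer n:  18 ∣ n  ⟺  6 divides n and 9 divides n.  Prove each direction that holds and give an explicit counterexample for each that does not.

Both directions hold; the statement is true.

(←) Suppose 6 ∣ n and 9 ∣ n. Any common multiple of 6 and 9 is a multiple of their lcm; here lcm(6, 9) = 6·9/gcd(6, 9) = 54/3 = 18, so 18 ∣ n.

(→) If 18 ∣ n, write n = 18q. Since 18 = 3·6, n = 6·(3q), so 6 ∣ n; and since 18 = 2·9, n = 9·(2q), so 9 ∣ n.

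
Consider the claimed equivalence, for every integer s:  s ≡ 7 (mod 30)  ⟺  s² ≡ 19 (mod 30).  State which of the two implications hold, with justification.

The forward direction holds; the converse fails.

(→) Suppose s ≡ 7 (mod 30). Write s = 30j + 7. Then (30j + 7)² = 900j² + 420j + 49 = 30(30j² + 14j + 1) + 19, so s² ≡ 19 (mod 30).

(←) This fails: take s = 13. Then 13² = 169 ≡ 19 (mod 30), yet 13 ≡ 13 (mod 30), not 7.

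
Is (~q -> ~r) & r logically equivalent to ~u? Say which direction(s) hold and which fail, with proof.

Neither implication holds.

Forward direction. This fails. Under r = T, q = T, u = T, the left side is true but the right side is false.

Converse. This fails. Under r = F, q = F, u = F, the left side is false but the right side is true.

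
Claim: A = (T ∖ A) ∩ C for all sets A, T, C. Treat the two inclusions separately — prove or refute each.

Forward inclusion. This inclusion fails. Take A = {1}, T = ∅, C = ∅; then 1 ∈ A but 1 ∉ (T ∖ A) ∩ C.

Reverse inclusion. This inclusion fails. Take A = ∅, T = {1}, C = {1}; then 1 ∈ (T ∖ A) ∩ C but 1 ∉ A.

(⊆) fails and (⊇) fails.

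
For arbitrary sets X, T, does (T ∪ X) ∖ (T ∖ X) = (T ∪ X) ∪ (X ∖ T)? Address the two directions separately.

(⊆) holds; (⊇) fails.

(⊆) Let x ∈ (T ∪ X) ∖ (T ∖ X). Then either x ∈ X and x ∉ T; or x ∈ X ∩ T. In each case x ∈ (T ∪ X) ∪ (X ∖ T), so (T ∪ X) ∖ (T ∖ X) ⊆ (T ∪ X) ∪ (X ∖ T).

(⊇) This inclusion fails. Take X = ∅, T = {1}; then 1 ∈ (T ∪ X) ∪ (X ∖ T) but 1 ∉ (T ∪ X) ∖ (T ∖ X).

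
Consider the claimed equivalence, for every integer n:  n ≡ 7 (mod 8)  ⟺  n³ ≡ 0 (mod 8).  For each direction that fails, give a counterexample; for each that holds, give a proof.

Both directions fail.

[⇒] This fails: take n = 7. Then 7 ≡ 7 (mod 8), but 7³ = 343 ≡ 7 (mod 8), not 0.

[⇐] This fails: take n = 0. Then 0³ = 0 ≡ 0 (mod 8), yet 0 ≡ 0 (mod 8), not 7.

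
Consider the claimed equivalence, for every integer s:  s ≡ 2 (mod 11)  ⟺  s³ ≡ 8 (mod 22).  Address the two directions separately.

Only the converse holds.

Forward direction. This fails: take s = 13. Then 13 ≡ 2 (mod 11), but 13³ = 2197 ≡ 19 (mod 22), not 8.

Converse. The residues r modulo 22 with r³ ≡ 8 (mod 22) are exactly {2}, and each is ≡ 2 (mod 11).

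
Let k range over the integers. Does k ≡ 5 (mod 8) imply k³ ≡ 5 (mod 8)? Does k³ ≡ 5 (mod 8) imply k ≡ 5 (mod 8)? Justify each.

[⇒] Suppose k ≡ 5 (mod 8). Write k = 8j + 5. Then (8j + 5)³ = 512j³ + 960j² + 600j + 125 = 8(64j³ + 120j² + 75j + 15) + 5, so k³ ≡ 5 (mod 8).

[⇐] Conversely, suppose k³ ≡ 5 (mod 8). The only residue r in {0, …, 7} with r³ ≡ 5 (mod 8) is r = 5, so k ≡ 5 (mod 8).

Both directions hold.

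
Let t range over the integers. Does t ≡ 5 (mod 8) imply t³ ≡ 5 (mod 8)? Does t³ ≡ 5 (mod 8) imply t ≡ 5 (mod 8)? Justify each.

Both implications hold.

(⟹) Suppose t ≡ 5 (mod 8). Write t = 8j + 5. Then (8j + 5)³ = 512j³ + 960j² + 600j + 125 = 8(64j³ + 120j² + 75j + 15) + 5, so t³ ≡ 5 (mod 8).

(⟸) For the converse, argue contrapositively. If t ≢ 5 (mod 8), then t is congruent to one of 0, 1, 2, 3, 4, 6, 7 modulo 8, and these give t³ ≡ 0, 1, 0, 3, 0, 0, 7 respectively — never 5.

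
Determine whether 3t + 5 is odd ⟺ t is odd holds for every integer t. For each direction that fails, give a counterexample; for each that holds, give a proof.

Neither implication holds.

(⇒) This fails: t = 2 gives 3t + 5 = 11, which is odd, but 2 is even, not odd.

(⇐) This also fails: t = 3 is odd, but 3t + 5 = 14 is even, not odd.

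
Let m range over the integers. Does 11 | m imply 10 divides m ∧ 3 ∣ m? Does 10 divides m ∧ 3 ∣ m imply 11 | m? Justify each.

(⟹) This fails: take m = 11. Certainly 11 ∣ 11, but 10 ∤ 11.

(⟸) This fails: take m = 30. Both 10 ∣ 30 and 3 ∣ 30, yet 30 is not a multiple of 11 (since 30 = 2·11 + 8), so 11 ∤ 30.

Neither direction holds.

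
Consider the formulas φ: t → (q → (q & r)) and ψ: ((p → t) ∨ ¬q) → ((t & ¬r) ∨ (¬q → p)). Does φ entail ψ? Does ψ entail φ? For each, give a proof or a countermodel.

[⇒] This fails. Under q = F, t = F, r = F, p = F, the left side is true but the right side is false.

[⇐] This fails. Under q = T, t = T, r = F, p = F, the left side is false but the right side is true.

Neither direction holds.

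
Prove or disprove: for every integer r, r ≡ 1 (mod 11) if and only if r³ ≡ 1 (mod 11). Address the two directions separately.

(⟹) Suppose r ≡ 1 (mod 11). Write r = 11j + 1. Then (11j + 1)³ = 1331j³ + 363j² + 33j + 1 = 11(121j³ + 33j² + 3j) + 1, so r³ ≡ 1 (mod 11).

(⟸) For the converse, argue contrapositively. If r ≢ 1 (mod 11), then r is congruent to one of 0, 2, 3, 4, 5, 6, 7, 8, 9, 10 modulo 11, and these give r³ ≡ 0, 8, 5, 9, 4, 7, 2, 6, 3, 10 respectively — never 1.

Equivalent; both directions hold.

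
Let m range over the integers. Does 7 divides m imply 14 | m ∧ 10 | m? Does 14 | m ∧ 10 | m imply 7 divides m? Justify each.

Only the reverse direction holds.

(←) Suppose 14 ∣ m and 10 ∣ m. Any common multiple of 14 and 10 is a multiple of their lcm; here lcm(14, 10) = 14·10/gcd(14, 10) = 140/2 = 70, so 70 ∣ m. Since 7 ∣ 70, it follows that 7 ∣ m.

(→) This fails: take m = 7. Certainly 7 ∣ 7, but 14 ∤ 7.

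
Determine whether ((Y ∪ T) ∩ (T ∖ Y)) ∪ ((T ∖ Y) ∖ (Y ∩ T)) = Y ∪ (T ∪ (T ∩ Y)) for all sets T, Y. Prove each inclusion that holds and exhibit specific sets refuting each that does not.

The sets are not equal: only the forward inclusion holds.

(⟹) Let x ∈ ((Y ∪ T) ∩ (T ∖ Y)) ∪ ((T ∖ Y) ∖ (Y ∩ T)). Then x ∈ T and x ∉ Y, from which x ∈ Y ∪ (T ∪ (T ∩ Y)).

(⟸) This inclusion fails. Take T = ∅, Y = {1}; then 1 ∈ Y ∪ (T ∪ (T ∩ Y)) but 1 ∉ ((Y ∪ T) ∩ (T ∖ Y)) ∪ ((T ∖ Y) ∖ (Y ∩ T)).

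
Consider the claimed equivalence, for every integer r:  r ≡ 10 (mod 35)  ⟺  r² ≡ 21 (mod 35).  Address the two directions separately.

(⟹) This fails: take r = 10. Then 10 ≡ 10 (mod 35), but 10² = 100 ≡ 30 (mod 35), not 21.

(⟸) This fails: take r = 14. Then 14² = 196 ≡ 21 (mod 35), yet 14 ≡ 14 (mod 35), not 10.

Both directions fail.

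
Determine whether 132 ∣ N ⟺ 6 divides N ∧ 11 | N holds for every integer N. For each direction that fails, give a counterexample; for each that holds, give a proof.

(⇒) If 132 ∣ N, write N = 132q. Since 132 = 22·6, N = 6·(22q), so 6 ∣ N; and since 132 = 12·11, N = 11·(12q), so 11 ∣ N.

(⇐) This fails: take N = 66. Both 6 ∣ 66 and 11 ∣ 66, yet 66 is not a multiple of 132 (since 66 = 0·132 + 66), so 132 ∤ 66.

Only the forward implication holds.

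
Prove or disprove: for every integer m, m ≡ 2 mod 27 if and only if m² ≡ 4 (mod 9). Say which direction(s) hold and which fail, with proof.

Only the forward implication holds.

Forward direction. Suppose m ≡ 2 (mod 27). Then m² ≡ 2² = 4 (mod 27), and since 9 ∣ 27, also m² ≡ 4 (mod 9).

Converse. This fails: take m = 7. Then 7² = 49 ≡ 4 (mod 9), yet 7 ≡ 7 (mod 27), not 2.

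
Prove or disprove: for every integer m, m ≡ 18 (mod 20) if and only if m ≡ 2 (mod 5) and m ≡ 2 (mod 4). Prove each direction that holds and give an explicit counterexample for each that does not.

[⇒] This fails: m = 18 gives 18 ≡ 18 (mod 20) but 18 ≡ 3 (mod 5), so the conjunction on the right does not hold.

[⇐] This fails: m = 2 satisfies both congruences on the right (2 ≡ 2 mod 5 and 2 ≡ 2 mod 4) yet 2 ≡ 2 (mod 20), not 18.

Neither implication holds.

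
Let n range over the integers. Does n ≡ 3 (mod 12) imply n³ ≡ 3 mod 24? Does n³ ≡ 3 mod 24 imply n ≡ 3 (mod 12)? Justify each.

Forward direction. This fails: take n = 15. Then 15 ≡ 3 (mod 12), but 15³ = 3375 ≡ 15 (mod 24), not 3.

Converse. The residues r modulo 24 with r³ ≡ 3 (mod 24) are exactly {3}, and each is ≡ 3 (mod 12).

Only the reverse direction holds.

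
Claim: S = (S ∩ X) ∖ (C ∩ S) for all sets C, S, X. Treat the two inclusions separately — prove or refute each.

(⊆) fails; (⊇) holds.

(⊇) Let x ∈ (S ∩ X) ∖ (C ∩ S). Then x ∈ S ∩ X and x ∉ C, from which x ∈ S.

(⊆) This inclusion fails. Take C = ∅, S = {1}, X = ∅; then 1 ∈ S but 1 ∉ (S ∩ X) ∖ (C ∩ S).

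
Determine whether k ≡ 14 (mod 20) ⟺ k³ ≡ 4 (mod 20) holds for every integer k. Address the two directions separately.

Only the forward direction holds.

(⇒) Suppose k ≡ 14 (mod 20). Write k = 20j + 14. Then (20j + 14)³ = 8000j³ + 16800j² + 11760j + 2744 = 20(400j³ + 840j² + 588j + 137) + 4, so k³ ≡ 4 (mod 20).

(⇐) This fails: take k = 4. Then 4³ = 64 ≡ 4 (mod 20), yet 4 ≡ 4 (mod 20), not 14.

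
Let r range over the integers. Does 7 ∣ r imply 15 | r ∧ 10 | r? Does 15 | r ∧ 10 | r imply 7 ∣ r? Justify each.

[⇒] This fails: take r = 7. Certainly 7 ∣ 7, but 15 ∤ 7.

[⇐] This fails: take r = 30. Both 15 ∣ 30 and 10 ∣ 30, yet 30 is not a multiple of 7 (since 30 = 4·7 + 2), so 7 ∤ 30.

Both directions fail.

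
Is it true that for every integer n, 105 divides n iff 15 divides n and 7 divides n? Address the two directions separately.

(→) If 105 ∣ n, write n = 105q. Since 105 = 7·15, n = 15·(7q), so 15 ∣ n; and since 105 = 15·7, n = 7·(15q), so 7 ∣ n.

(←) Suppose 15 ∣ n and 7 ∣ n. Any common multiple of 15 and 7 is a multiple of their lcm; here gcd(15, 7) = 1, so lcm(15, 7) = 15·7 = 105, so 105 ∣ n.

The biconditional holds.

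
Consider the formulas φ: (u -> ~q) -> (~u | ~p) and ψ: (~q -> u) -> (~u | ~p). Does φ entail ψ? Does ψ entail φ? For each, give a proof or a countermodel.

Only the reverse direction holds.

(⟹) This fails. Under q = T, u = T, p = T, the left side is true but the right side is false.

(⟸) Assume the antecedent. If u is true, the antecedent forces (q = F, u = T, p = F) or (q = T, u = T, p = F), and (u -> ~q) -> (~u | ~p) holds there. If u is false, (u -> ~q) -> (~u | ~p) reduces to true regardless of the other variables. Either way (u -> ~q) -> (~u | ~p) holds.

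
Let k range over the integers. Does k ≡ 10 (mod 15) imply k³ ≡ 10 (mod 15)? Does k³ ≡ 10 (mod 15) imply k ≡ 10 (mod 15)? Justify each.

[⇐] Suppose k³ ≡ 10 (mod 15). The only residue r in {0, …, 14} with r³ ≡ 10 (mod 15) is r = 10, so k ≡ 10 (mod 15).

[⇒] Suppose k ≡ 10 (mod 15). Write k = 15j + 10. Then (15j + 10)³ = 3375j³ + 6750j² + 4500j + 1000 = 15(225j³ + 450j² + 300j + 66) + 10, so k³ ≡ 10 (mod 15).

Both directions hold; the statement is true.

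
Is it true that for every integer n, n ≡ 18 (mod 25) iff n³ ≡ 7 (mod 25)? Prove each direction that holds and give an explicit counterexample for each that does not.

Both directions hold.

Forward direction. Suppose n ≡ 18 (mod 25). Write n = 25j + 18. Then (25j + 18)³ = 15625j³ + 33750j² + 24300j + 5832 = 25(625j³ + 1350j² + 972j + 233) + 7, so n³ ≡ 7 (mod 25).

Converse. Suppose n³ ≡ 7 (mod 25). The only residue r in {0, …, 24} with r³ ≡ 7 (mod 25) is r = 18, so n ≡ 18 (mod 25).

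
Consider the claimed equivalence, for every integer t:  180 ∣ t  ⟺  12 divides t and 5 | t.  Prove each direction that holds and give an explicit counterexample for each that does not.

(←) This fails: take t = 60. Both 12 ∣ 60 and 5 ∣ 60, yet 60 is not a multiple of 180 (since 60 = 0·180 + 60), so 180 ∤ 60.

(→) If 180 ∣ t, write t = 180q. Since 180 = 15·12, t = 12·(15q), so 12 ∣ t; and since 180 = 36·5, t = 5·(36q), so 5 ∣ t.

The forward direction holds; the converse fails.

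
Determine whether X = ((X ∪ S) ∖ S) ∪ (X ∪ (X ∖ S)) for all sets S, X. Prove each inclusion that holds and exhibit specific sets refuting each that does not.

(⟸) Let x ∈ ((X ∪ S) ∖ S) ∪ (X ∪ (X ∖ S)). Then either x ∈ X and x ∉ S; or x ∈ S ∩ X. In each case x ∈ X, so ((X ∪ S) ∖ S) ∪ (X ∪ (X ∖ S)) ⊆ X.

(⟹) Let x ∈ X. Then either x ∈ X and x ∉ S; or x ∈ S ∩ X. In each case x ∈ ((X ∪ S) ∖ S) ∪ (X ∪ (X ∖ S)), so X ⊆ ((X ∪ S) ∖ S) ∪ (X ∪ (X ∖ S)).

The two sets are equal.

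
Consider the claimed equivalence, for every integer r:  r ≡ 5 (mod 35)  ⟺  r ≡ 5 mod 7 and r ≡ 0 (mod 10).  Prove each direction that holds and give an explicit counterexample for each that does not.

(⇒) fails; (⇐) holds.

Forward direction. This fails: r = 5 gives 5 ≡ 5 (mod 35) but 5 ≡ 5 (mod 10), so the conjunction on the right does not hold.

Converse. If r ≡ 5 (mod 7) and r ≡ 0 (mod 10), then by the Chinese remainder theorem r ≡ 40 (mod 70). Since 40 ≡ 5 (mod 35) and 35 ∣ 70, we get r ≡ 5 (mod 35).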